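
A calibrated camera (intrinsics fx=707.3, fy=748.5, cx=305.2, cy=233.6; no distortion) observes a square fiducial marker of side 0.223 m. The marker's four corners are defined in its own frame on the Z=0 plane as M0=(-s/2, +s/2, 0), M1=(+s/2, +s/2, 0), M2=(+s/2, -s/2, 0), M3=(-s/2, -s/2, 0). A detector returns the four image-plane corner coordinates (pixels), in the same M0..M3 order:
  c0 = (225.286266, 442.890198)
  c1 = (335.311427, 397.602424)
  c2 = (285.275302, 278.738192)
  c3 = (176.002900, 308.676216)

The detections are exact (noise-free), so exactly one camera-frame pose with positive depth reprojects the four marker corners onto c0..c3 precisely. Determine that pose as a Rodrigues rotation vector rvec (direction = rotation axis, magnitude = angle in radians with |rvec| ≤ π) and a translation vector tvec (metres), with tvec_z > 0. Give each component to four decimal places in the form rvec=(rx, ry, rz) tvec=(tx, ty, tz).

rvec=(-0.4219, -0.5604, -0.3206) tvec=(-0.0814, 0.1952, 1.2111)

Intrinsics K: fx=707.3, fy=748.5, cx=305.2, cy=233.6
Marker side s = 0.223 m; corners in marker frame (Z=0):
  M0 = (-0.1115, +0.1115, 0)
  M1 = (+0.1115, +0.1115, 0)
  M2 = (+0.1115, -0.1115, 0)
  M3 = (-0.1115, -0.1115, 0)
Detected image corners:
  c0 = (225.286266, 442.890198) px
  c1 = (335.311427, 397.602424) px
  c2 = (285.275302, 278.738192) px
  c3 = (176.002900, 308.676216) px
Planar DLT: solve 8×8 A·h = b for H (H[2,2]=1):
  H  [+612.07049 +160.37633 +257.67411]
  H  [+0.53425 +478.43464 +354.26518]
  H  [+0.47136 -0.24426 +1.00000]
B = K⁻¹H; ‖b₁‖=0.825721, ‖b₂‖=0.825721; λ = 2/(‖b₁‖+‖b₂‖) = 1.211062, sign → tz>0 ⇒ λ=+1.211062
r₁ = λ·B[:,0] = (+0.80169,-0.17729,+0.57085); r₂ = λ·B[:,1] = (+0.40225,+0.86642,-0.29582)
r₃ = r₁×r₂ = (-0.44215,+0.46678,+0.76591); SVD([r₁ r₂ r₃]) → R = UVᵀ:
  R  [+0.80169 +0.40225 -0.44215]
  R  [-0.17729 +0.86642 +0.46678]
  R  [+0.57085 -0.29582 +0.76591]
t = (-0.08138, +0.19523, +1.21106) m
tr R = 2.434025; θ = arccos((tr R − 1)/2) = 0.771290 rad = 44.192°
axis k = ((R−Rᵀ)₃₂, (R−Rᵀ)₁₃, (R−Rᵀ)₂₁) / (2 sinθ) = (-0.547007, -0.726619, -0.415702)
rvec = θ·k = (-0.421901, -0.560434, -0.320627)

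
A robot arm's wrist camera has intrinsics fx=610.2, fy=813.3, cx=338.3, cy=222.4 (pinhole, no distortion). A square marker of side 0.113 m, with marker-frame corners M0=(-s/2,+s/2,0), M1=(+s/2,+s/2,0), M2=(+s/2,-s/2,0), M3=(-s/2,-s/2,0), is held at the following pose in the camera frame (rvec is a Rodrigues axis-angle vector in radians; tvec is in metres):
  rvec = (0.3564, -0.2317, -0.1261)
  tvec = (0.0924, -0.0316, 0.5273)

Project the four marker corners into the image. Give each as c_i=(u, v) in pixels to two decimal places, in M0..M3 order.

Intrinsics K: fx=610.2, fy=813.3, cx=338.3, cy=222.4
Marker side s = 0.113 m; corners in marker frame (Z=0):
  M0 = (-0.0565, +0.0565, 0)
  M1 = (+0.0565, +0.0565, 0)
  M2 = (+0.0565, -0.0565, 0)
  M3 = (-0.0565, -0.0565, 0)
rvec = (0.3564, -0.2317, -0.1261), |rvec| = θ = 0.44340 rad = 25.405°
Rodrigues: sinθ=0.42902, 1−cosθ=0.09670; R = I + sinθ·[k]× + (1−cosθ)·[k]×²:
    [+0.96577 +0.08139 -0.24629]
    [-0.16263 +0.92970 -0.33046]
    [+0.20208 +0.35921 +0.91112]
t = (0.0924, -0.0316, 0.5273) m
M0: Pc = R·M0+t = (+0.04243, +0.03012, +0.53618); u = 610.2·(+0.04243)/0.53618 + 338.3 = 386.5904, v = 813.3·(+0.03012)/0.53618 + 222.4 = 268.0821
M1: Pc = R·M1+t = (+0.15156, +0.01174, +0.55901); u = 610.2·(+0.15156)/0.55901 + 338.3 = 503.7433, v = 813.3·(+0.01174)/0.55901 + 222.4 = 239.4801
M2: Pc = R·M2+t = (+0.14237, -0.09332, +0.51842); u = 610.2·(+0.14237)/0.51842 + 338.3 = 505.8713, v = 813.3·(-0.09332)/0.51842 + 222.4 = 76.0052
M3: Pc = R·M3+t = (+0.03324, -0.07494, +0.49559); u = 610.2·(+0.03324)/0.49559 + 338.3 = 379.2214, v = 813.3·(-0.07494)/0.49559 + 222.4 = 99.4175

c0=(386.59, 268.08) c1=(503.74, 239.48) c2=(505.87, 76.01) c3=(379.22, 99.42)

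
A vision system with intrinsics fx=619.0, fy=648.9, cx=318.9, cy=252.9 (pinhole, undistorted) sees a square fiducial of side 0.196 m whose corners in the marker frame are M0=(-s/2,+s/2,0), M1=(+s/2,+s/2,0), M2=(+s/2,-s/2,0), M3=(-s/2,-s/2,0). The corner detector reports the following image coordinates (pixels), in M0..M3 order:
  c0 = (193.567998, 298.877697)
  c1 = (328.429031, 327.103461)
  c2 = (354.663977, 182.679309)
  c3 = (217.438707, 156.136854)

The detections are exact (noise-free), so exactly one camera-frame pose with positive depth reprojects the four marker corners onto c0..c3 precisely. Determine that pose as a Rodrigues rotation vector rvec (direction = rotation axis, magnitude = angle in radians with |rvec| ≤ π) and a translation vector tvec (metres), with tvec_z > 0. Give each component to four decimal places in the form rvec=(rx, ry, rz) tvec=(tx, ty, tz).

rvec=(0.0591, 0.0705, 0.1878) tvec=(-0.0646, -0.0151, 0.8698)

Intrinsics K: fx=619.0, fy=648.9, cx=318.9, cy=252.9
Marker side s = 0.196 m; corners in marker frame (Z=0):
  M0 = (-0.0980, +0.0980, 0)
  M1 = (+0.0980, +0.0980, 0)
  M2 = (+0.0980, -0.0980, 0)
  M3 = (-0.0980, -0.0980, 0)
Detected image corners:
  c0 = (193.567998, 298.877697) px
  c1 = (328.429031, 327.103461) px
  c2 = (354.663977, 182.679309) px
  c3 = (217.438707, 156.136854) px
Planar DLT: solve 8×8 A·h = b for H (H[2,2]=1):
  H  [+673.77926 -107.25786 +272.93874]
  H  [+121.86832 +750.62649 +241.62765]
  H  [-0.07412 +0.07502 +1.00000]
B = K⁻¹H; ‖b₁‖=1.149724, ‖b₂‖=1.149724; λ = 2/(‖b₁‖+‖b₂‖) = 0.869774, sign → tz>0 ⇒ λ=+0.869774
r₁ = λ·B[:,0] = (+0.97996,+0.18848,-0.06447); r₂ = λ·B[:,1] = (-0.18433,+0.98070,+0.06525)
r₃ = r₁×r₂ = (+0.07552,-0.05206,+0.99578); SVD([r₁ r₂ r₃]) → R = UVᵀ:
  R  [+0.97996 -0.18433 +0.07552]
  R  [+0.18848 +0.98070 -0.05206]
  R  [-0.06447 +0.06525 +0.99578]
t = (-0.06458, -0.01511, +0.86977) m
tr R = 2.956441; θ = arccos((tr R − 1)/2) = 0.209089 rad = 11.980°
axis k = ((R−Rᵀ)₃₂, (R−Rᵀ)₁₃, (R−Rᵀ)₂₁) / (2 sinθ) = (+0.282567, +0.337217, +0.898020)
rvec = θ·k = (+0.059081, +0.070508, +0.187766)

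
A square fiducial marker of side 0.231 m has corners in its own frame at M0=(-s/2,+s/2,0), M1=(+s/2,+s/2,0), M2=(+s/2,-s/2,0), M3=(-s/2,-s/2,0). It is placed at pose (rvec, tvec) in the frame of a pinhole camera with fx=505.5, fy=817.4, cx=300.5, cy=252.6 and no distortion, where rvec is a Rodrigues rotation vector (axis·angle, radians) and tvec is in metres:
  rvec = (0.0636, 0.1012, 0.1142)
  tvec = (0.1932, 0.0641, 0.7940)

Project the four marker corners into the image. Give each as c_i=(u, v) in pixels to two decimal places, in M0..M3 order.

c0=(341.70, 418.57) c1=(488.82, 451.19) c2=(509.35, 213.66) c3=(358.71, 187.07)

Intrinsics K: fx=505.5, fy=817.4, cx=300.5, cy=252.6
Marker side s = 0.231 m; corners in marker frame (Z=0):
  M0 = (-0.1155, +0.1155, 0)
  M1 = (+0.1155, +0.1155, 0)
  M2 = (+0.1155, -0.1155, 0)
  M3 = (-0.1155, -0.1155, 0)
rvec = (0.0636, 0.1012, 0.1142), |rvec| = θ = 0.16531 rad = 9.472°
Rodrigues: sinθ=0.16456, 1−cosθ=0.01363; R = I + sinθ·[k]× + (1−cosθ)·[k]×²:
    [+0.98838 -0.11047 +0.10436]
    [+0.11689 +0.99148 -0.05755]
    [-0.09712 +0.06908 +0.99287]
t = (0.1932, 0.0641, 0.7940) m
M0: Pc = R·M0+t = (+0.06628, +0.16511, +0.81320); u = 505.5·(+0.06628)/0.81320 + 300.5 = 341.7025, v = 817.4·(+0.16511)/0.81320 + 252.6 = 418.5683
M1: Pc = R·M1+t = (+0.29460, +0.19212, +0.79076); u = 505.5·(+0.29460)/0.79076 + 300.5 = 488.8247, v = 817.4·(+0.19212)/0.79076 + 252.6 = 451.1883
M2: Pc = R·M2+t = (+0.32012, -0.03691, +0.77480); u = 505.5·(+0.32012)/0.77480 + 300.5 = 509.3520, v = 817.4·(-0.03691)/0.77480 + 252.6 = 213.6561
M3: Pc = R·M3+t = (+0.09180, -0.06392, +0.79724); u = 505.5·(+0.09180)/0.79724 + 300.5 = 358.7075, v = 817.4·(-0.06392)/0.79724 + 252.6 = 187.0672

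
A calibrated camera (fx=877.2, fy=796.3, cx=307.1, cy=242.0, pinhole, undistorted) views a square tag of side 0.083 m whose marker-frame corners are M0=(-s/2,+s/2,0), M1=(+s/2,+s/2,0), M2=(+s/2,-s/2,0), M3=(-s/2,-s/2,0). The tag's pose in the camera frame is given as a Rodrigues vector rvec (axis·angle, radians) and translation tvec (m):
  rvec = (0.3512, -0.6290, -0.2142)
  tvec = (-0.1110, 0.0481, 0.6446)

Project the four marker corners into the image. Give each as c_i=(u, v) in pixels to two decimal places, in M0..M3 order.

Intrinsics K: fx=877.2, fy=796.3, cx=307.1, cy=242.0
Marker side s = 0.083 m; corners in marker frame (Z=0):
  M0 = (-0.0415, +0.0415, 0)
  M1 = (+0.0415, +0.0415, 0)
  M2 = (+0.0415, -0.0415, 0)
  M3 = (-0.0415, -0.0415, 0)
rvec = (0.3512, -0.6290, -0.2142), |rvec| = θ = 0.75157 rad = 43.062°
Rodrigues: sinθ=0.68279, 1−cosθ=0.26939; R = I + sinθ·[k]× + (1−cosθ)·[k]×²:
    [+0.78944 +0.08925 -0.60731]
    [-0.29995 +0.91930 -0.25480]
    [+0.53556 +0.38331 +0.75250]
t = (-0.1110, 0.0481, 0.6446) m
M0: Pc = R·M0+t = (-0.14006, +0.09870, +0.63828); u = 877.2·(-0.14006)/0.63828 + 307.1 = 114.6164, v = 796.3·(+0.09870)/0.63828 + 242.0 = 365.1332
M1: Pc = R·M1+t = (-0.07453, +0.07380, +0.68273); u = 877.2·(-0.07453)/0.68273 + 307.1 = 211.3352, v = 796.3·(+0.07380)/0.68273 + 242.0 = 328.0796
M2: Pc = R·M2+t = (-0.08194, -0.00250, +0.65092); u = 877.2·(-0.08194)/0.65092 + 307.1 = 196.6720, v = 796.3·(-0.00250)/0.65092 + 242.0 = 238.9433
M3: Pc = R·M3+t = (-0.14747, +0.02240, +0.60647); u = 877.2·(-0.14747)/0.60647 + 307.1 = 93.8046, v = 796.3·(+0.02240)/0.60647 + 242.0 = 271.4075

c0=(114.62, 365.13) c1=(211.34, 328.08) c2=(196.67, 238.94) c3=(93.80, 271.41)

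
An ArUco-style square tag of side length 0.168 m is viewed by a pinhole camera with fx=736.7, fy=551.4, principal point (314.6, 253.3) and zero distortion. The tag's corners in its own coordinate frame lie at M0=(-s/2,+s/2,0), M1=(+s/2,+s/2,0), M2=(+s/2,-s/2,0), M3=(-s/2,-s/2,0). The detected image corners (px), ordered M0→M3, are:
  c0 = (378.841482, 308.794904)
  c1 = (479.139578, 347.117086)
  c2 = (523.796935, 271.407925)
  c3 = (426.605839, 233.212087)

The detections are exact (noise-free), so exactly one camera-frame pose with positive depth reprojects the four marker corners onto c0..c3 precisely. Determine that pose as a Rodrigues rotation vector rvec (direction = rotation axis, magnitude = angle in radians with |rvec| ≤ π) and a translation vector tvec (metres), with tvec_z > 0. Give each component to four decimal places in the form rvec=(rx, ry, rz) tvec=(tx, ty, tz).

Intrinsics K: fx=736.7, fy=551.4, cx=314.6, cy=253.3
Marker side s = 0.168 m; corners in marker frame (Z=0):
  M0 = (-0.0840, +0.0840, 0)
  M1 = (+0.0840, +0.0840, 0)
  M2 = (+0.0840, -0.0840, 0)
  M3 = (-0.0840, -0.0840, 0)
Detected image corners:
  c0 = (378.841482, 308.794904) px
  c1 = (479.139578, 347.117086) px
  c2 = (523.796935, 271.407925) px
  c3 = (426.605839, 233.212087) px
Planar DLT: solve 8×8 A·h = b for H (H[2,2]=1):
  H  [+618.63925 -345.18036 +452.68152]
  H  [+247.61795 +405.24489 +289.75005]
  H  [+0.06856 -0.15521 +1.00000]
B = K⁻¹H; ‖b₁‖=0.914291, ‖b₂‖=0.914291; λ = 2/(‖b₁‖+‖b₂‖) = 1.093743, sign → tz>0 ⇒ λ=+1.093743
r₁ = λ·B[:,0] = (+0.88644,+0.45672,+0.07498); r₂ = λ·B[:,1] = (-0.43998,+0.88182,-0.16976)
r₃ = r₁×r₂ = (-0.14365,+0.11749,+0.98263); SVD([r₁ r₂ r₃]) → R = UVᵀ:
  R  [+0.88644 -0.43998 -0.14365]
  R  [+0.45672 +0.88182 +0.11749]
  R  [+0.07498 -0.16976 +0.98263]
t = (+0.20500, +0.07230, +1.09374) m
tr R = 2.750889; θ = arccos((tr R − 1)/2) = 0.504442 rad = 28.902°
axis k = ((R−Rᵀ)₃₂, (R−Rᵀ)₁₃, (R−Rᵀ)₂₁) / (2 sinθ) = (-0.297161, -0.226184, +0.927651)
rvec = θ·k = (-0.149901, -0.114097, +0.467946)

rvec=(-0.1499, -0.1141, 0.4679) tvec=(0.2050, 0.0723, 1.0937)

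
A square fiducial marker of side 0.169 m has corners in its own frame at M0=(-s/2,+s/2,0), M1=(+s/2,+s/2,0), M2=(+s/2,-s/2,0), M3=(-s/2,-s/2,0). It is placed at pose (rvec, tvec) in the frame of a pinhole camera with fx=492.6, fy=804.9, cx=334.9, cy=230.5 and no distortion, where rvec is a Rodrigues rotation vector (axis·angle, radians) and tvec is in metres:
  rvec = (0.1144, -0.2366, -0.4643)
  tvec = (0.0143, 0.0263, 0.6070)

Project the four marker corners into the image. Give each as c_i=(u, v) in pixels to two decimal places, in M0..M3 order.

c0=(316.37, 416.94) c1=(430.60, 309.84) c2=(376.33, 115.35) c3=(253.47, 216.19)

Intrinsics K: fx=492.6, fy=804.9, cx=334.9, cy=230.5
Marker side s = 0.169 m; corners in marker frame (Z=0):
  M0 = (-0.0845, +0.0845, 0)
  M1 = (+0.0845, +0.0845, 0)
  M2 = (+0.0845, -0.0845, 0)
  M3 = (-0.0845, -0.0845, 0)
rvec = (0.1144, -0.2366, -0.4643), |rvec| = θ = 0.53352 rad = 30.568°
Rodrigues: sinθ=0.50857, 1−cosθ=0.13898; R = I + sinθ·[k]× + (1−cosθ)·[k]×²:
    [+0.86741 +0.42937 -0.25147]
    [-0.45580 +0.88836 -0.05541]
    [+0.19960 +0.16269 +0.96628]
t = (0.0143, 0.0263, 0.6070) m
M0: Pc = R·M0+t = (-0.02271, +0.13988, +0.60388); u = 492.6·(-0.02271)/0.60388 + 334.9 = 316.3711, v = 804.9·(+0.13988)/0.60388 + 230.5 = 416.9447
M1: Pc = R·M1+t = (+0.12388, +0.06285, +0.63761); u = 492.6·(+0.12388)/0.63761 + 334.9 = 430.6044, v = 804.9·(+0.06285)/0.63761 + 230.5 = 309.8407
M2: Pc = R·M2+t = (+0.05131, -0.08728, +0.61012); u = 492.6·(+0.05131)/0.61012 + 334.9 = 376.3306, v = 804.9·(-0.08728)/0.61012 + 230.5 = 115.3543
M3: Pc = R·M3+t = (-0.09528, -0.01025, +0.57639); u = 492.6·(-0.09528)/0.57639 + 334.9 = 253.4720, v = 804.9·(-0.01025)/0.57639 + 230.5 = 216.1851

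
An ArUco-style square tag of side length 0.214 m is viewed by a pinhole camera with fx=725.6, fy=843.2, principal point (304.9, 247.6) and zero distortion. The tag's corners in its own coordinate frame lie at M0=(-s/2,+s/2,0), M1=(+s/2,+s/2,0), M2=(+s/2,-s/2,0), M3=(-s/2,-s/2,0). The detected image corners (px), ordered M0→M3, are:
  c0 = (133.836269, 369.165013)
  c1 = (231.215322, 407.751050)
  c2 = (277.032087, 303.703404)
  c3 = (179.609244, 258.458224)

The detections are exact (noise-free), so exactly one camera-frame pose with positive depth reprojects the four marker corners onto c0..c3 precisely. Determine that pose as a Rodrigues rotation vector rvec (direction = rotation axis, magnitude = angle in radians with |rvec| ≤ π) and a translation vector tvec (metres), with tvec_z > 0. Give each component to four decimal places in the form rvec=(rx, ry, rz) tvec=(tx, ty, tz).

rvec=(0.2510, -0.3184, 0.4361) tvec=(-0.1962, 0.1516, 1.4458)

Intrinsics K: fx=725.6, fy=843.2, cx=304.9, cy=247.6
Marker side s = 0.214 m; corners in marker frame (Z=0):
  M0 = (-0.1070, +0.1070, 0)
  M1 = (+0.1070, +0.1070, 0)
  M2 = (+0.1070, -0.1070, 0)
  M3 = (-0.1070, -0.1070, 0)
Detected image corners:
  c0 = (133.836269, 369.165013) px
  c1 = (231.215322, 407.751050) px
  c2 = (277.032087, 303.703404) px
  c3 = (179.609244, 258.458224) px
Planar DLT: solve 8×8 A·h = b for H (H[2,2]=1):
  H  [+505.30020 -189.98364 +206.40915]
  H  [+277.41121 +540.49040 +335.98850]
  H  [+0.24416 +0.11690 +1.00000]
B = K⁻¹H; ‖b₁‖=0.691670, ‖b₂‖=0.691670; λ = 2/(‖b₁‖+‖b₂‖) = 1.445776, sign → tz>0 ⇒ λ=+1.445776
r₁ = λ·B[:,0] = (+0.85849,+0.37200,+0.35301); r₂ = λ·B[:,1] = (-0.44957,+0.87711,+0.16901)
r₃ = r₁×r₂ = (-0.24675,-0.30379,+0.92023); SVD([r₁ r₂ r₃]) → R = UVᵀ:
  R  [+0.85849 -0.44957 -0.24675]
  R  [+0.37200 +0.87711 -0.30379]
  R  [+0.35301 +0.16901 +0.92023]
t = (-0.19625, +0.15155, +1.44578) m
tr R = 2.655831; θ = arccos((tr R − 1)/2) = 0.595416 rad = 34.115°
axis k = ((R−Rᵀ)₃₂, (R−Rᵀ)₁₃, (R−Rᵀ)₂₁) / (2 sinθ) = (+0.421503, -0.534686, +0.732425)
rvec = θ·k = (+0.250969, -0.318360, +0.436097)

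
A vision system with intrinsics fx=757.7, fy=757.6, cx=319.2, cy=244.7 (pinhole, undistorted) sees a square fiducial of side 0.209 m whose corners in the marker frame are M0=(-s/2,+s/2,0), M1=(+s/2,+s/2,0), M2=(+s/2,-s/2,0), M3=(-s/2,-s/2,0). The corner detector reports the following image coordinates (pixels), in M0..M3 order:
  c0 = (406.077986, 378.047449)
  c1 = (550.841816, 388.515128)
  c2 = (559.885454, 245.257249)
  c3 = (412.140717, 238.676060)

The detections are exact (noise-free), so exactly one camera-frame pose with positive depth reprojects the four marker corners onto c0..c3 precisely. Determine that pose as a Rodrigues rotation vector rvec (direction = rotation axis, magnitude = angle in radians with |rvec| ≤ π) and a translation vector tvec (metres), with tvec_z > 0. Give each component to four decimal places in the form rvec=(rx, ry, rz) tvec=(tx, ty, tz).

Intrinsics K: fx=757.7, fy=757.6, cx=319.2, cy=244.7
Marker side s = 0.209 m; corners in marker frame (Z=0):
  M0 = (-0.1045, +0.1045, 0)
  M1 = (+0.1045, +0.1045, 0)
  M2 = (+0.1045, -0.1045, 0)
  M3 = (-0.1045, -0.1045, 0)
Detected image corners:
  c0 = (406.077986, 378.047449) px
  c1 = (550.841816, 388.515128) px
  c2 = (559.885454, 245.257249) px
  c3 = (412.140717, 238.676060) px
Planar DLT: solve 8×8 A·h = b for H (H[2,2]=1):
  H  [+633.62524 +7.57709 +481.15352]
  H  [-1.96925 +704.28786 +313.23073]
  H  [-0.13705 +0.09044 +1.00000]
B = K⁻¹H; ‖b₁‖=0.905385, ‖b₂‖=0.905385; λ = 2/(‖b₁‖+‖b₂‖) = 1.104503, sign → tz>0 ⇒ λ=+1.104503
r₁ = λ·B[:,0] = (+0.98741,+0.04602,-0.15137); r₂ = λ·B[:,1] = (-0.03104,+0.99451,+0.09989)
r₃ = r₁×r₂ = (+0.15513,-0.09394,+0.98342); SVD([r₁ r₂ r₃]) → R = UVᵀ:
  R  [+0.98741 -0.03104 +0.15513]
  R  [+0.04602 +0.99451 -0.09394]
  R  [-0.15137 +0.09989 +0.98342]
t = (+0.23608, +0.09991, +1.10450) m
tr R = 2.965337; θ = arccos((tr R − 1)/2) = 0.186451 rad = 10.683°
axis k = ((R−Rᵀ)₃₂, (R−Rᵀ)₁₃, (R−Rᵀ)₂₁) / (2 sinθ) = (+0.522816, +0.826719, +0.207845)
rvec = θ·k = (+0.097480, +0.154143, +0.038753)

rvec=(0.0975, 0.1541, 0.0388) tvec=(0.2361, 0.0999, 1.1045)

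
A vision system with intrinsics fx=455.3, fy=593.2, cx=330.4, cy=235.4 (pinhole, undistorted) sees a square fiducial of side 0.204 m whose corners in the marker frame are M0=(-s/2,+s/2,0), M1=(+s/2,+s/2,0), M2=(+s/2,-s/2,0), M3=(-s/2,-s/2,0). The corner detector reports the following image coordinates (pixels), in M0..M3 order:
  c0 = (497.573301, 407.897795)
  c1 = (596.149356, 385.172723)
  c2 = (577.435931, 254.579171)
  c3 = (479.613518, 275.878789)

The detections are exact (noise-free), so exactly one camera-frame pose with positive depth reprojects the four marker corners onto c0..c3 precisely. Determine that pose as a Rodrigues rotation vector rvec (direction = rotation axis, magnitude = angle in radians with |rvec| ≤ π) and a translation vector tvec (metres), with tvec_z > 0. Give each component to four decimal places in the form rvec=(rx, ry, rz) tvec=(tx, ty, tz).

Intrinsics K: fx=455.3, fy=593.2, cx=330.4, cy=235.4
Marker side s = 0.204 m; corners in marker frame (Z=0):
  M0 = (-0.1020, +0.1020, 0)
  M1 = (+0.1020, +0.1020, 0)
  M2 = (+0.1020, -0.1020, 0)
  M3 = (-0.1020, -0.1020, 0)
Detected image corners:
  c0 = (497.573301, 407.897795) px
  c1 = (596.149356, 385.172723) px
  c2 = (577.435931, 254.579171) px
  c3 = (479.613518, 275.878789) px
Planar DLT: solve 8×8 A·h = b for H (H[2,2]=1):
  H  [+505.81697 +65.09870 +537.87770]
  H  [-92.83711 +628.38372 +330.52225]
  H  [+0.04548 -0.04611 +1.00000]
B = K⁻¹H; ‖b₁‖=1.092934, ‖b₂‖=1.092934; λ = 2/(‖b₁‖+‖b₂‖) = 0.914968, sign → tz>0 ⇒ λ=+0.914968
r₁ = λ·B[:,0] = (+0.98629,-0.15971,+0.04162); r₂ = λ·B[:,1] = (+0.16144,+0.98598,-0.04219)
r₃ = r₁×r₂ = (-0.03430,+0.04833,+0.99824); SVD([r₁ r₂ r₃]) → R = UVᵀ:
  R  [+0.98629 +0.16144 -0.03430]
  R  [-0.15971 +0.98598 +0.04833]
  R  [+0.04162 -0.04219 +0.99824]
t = (+0.41695, +0.14672, +0.91497) m
tr R = 2.970509; θ = arccos((tr R − 1)/2) = 0.171942 rad = 9.852°
axis k = ((R−Rᵀ)₃₂, (R−Rᵀ)₁₃, (R−Rᵀ)₂₁) / (2 sinθ) = (-0.264547, -0.221842, -0.938510)
rvec = θ·k = (-0.045487, -0.038144, -0.161369)

rvec=(-0.0455, -0.0381, -0.1614) tvec=(0.4169, 0.1467, 0.9150)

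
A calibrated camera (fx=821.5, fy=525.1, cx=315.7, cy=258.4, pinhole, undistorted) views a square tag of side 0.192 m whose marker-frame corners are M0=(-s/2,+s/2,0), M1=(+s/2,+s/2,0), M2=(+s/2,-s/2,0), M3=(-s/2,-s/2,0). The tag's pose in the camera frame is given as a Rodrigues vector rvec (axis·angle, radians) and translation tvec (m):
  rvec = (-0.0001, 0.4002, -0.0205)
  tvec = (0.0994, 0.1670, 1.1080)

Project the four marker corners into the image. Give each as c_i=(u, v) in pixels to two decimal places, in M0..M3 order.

c0=(324.97, 379.88) c1=(461.32, 386.49) c2=(458.28, 292.28) c3=(322.22, 291.83)

Intrinsics K: fx=821.5, fy=525.1, cx=315.7, cy=258.4
Marker side s = 0.192 m; corners in marker frame (Z=0):
  M0 = (-0.0960, +0.0960, 0)
  M1 = (+0.0960, +0.0960, 0)
  M2 = (+0.0960, -0.0960, 0)
  M3 = (-0.0960, -0.0960, 0)
rvec = (-0.0001, 0.4002, -0.0205), |rvec| = θ = 0.40072 rad = 22.960°
Rodrigues: sinθ=0.39009, 1−cosθ=0.07922; R = I + sinθ·[k]× + (1−cosθ)·[k]×²:
    [+0.92078 +0.01994 +0.38958]
    [-0.01998 +0.99979 -0.00395]
    [-0.38957 -0.00414 +0.92099]
t = (0.0994, 0.1670, 1.1080) m
M0: Pc = R·M0+t = (+0.01292, +0.26490, +1.14500); u = 821.5·(+0.01292)/1.14500 + 315.7 = 324.9690, v = 525.1·(+0.26490)/1.14500 + 258.4 = 379.8827
M1: Pc = R·M1+t = (+0.18971, +0.26106, +1.07020); u = 821.5·(+0.18971)/1.07020 + 315.7 = 461.3225, v = 525.1·(+0.26106)/1.07020 + 258.4 = 386.4915
M2: Pc = R·M2+t = (+0.18588, +0.06910, +1.07100); u = 821.5·(+0.18588)/1.07100 + 315.7 = 458.2783, v = 525.1·(+0.06910)/1.07100 + 258.4 = 292.2801
M3: Pc = R·M3+t = (+0.00909, +0.07294, +1.14580); u = 821.5·(+0.00909)/1.14580 + 315.7 = 322.2182, v = 525.1·(+0.07294)/1.14580 + 258.4 = 291.8261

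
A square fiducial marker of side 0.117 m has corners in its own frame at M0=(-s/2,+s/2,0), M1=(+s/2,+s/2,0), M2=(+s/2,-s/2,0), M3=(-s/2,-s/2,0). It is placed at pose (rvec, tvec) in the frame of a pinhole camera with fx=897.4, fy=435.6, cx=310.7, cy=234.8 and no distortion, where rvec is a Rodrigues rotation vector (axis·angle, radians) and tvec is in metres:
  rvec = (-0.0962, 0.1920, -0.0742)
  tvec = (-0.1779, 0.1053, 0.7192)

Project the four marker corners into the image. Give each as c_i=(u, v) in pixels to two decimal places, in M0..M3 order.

c0=(23.93, 335.99) c1=(161.36, 333.13) c2=(154.41, 260.65) c3=(19.42, 265.61)

Intrinsics K: fx=897.4, fy=435.6, cx=310.7, cy=234.8
Marker side s = 0.117 m; corners in marker frame (Z=0):
  M0 = (-0.0585, +0.0585, 0)
  M1 = (+0.0585, +0.0585, 0)
  M2 = (+0.0585, -0.0585, 0)
  M3 = (-0.0585, -0.0585, 0)
rvec = (-0.0962, 0.1920, -0.0742), |rvec| = θ = 0.22721 rad = 13.018°
Rodrigues: sinθ=0.22526, 1−cosθ=0.02570; R = I + sinθ·[k]× + (1−cosθ)·[k]×²:
    [+0.97891 +0.06437 +0.19391]
    [-0.08276 +0.99265 +0.08828]
    [-0.18680 -0.10247 +0.97704]
t = (-0.1779, 0.1053, 0.7192) m
M0: Pc = R·M0+t = (-0.23140, +0.16821, +0.72413); u = 897.4·(-0.23140)/0.72413 + 310.7 = 23.9313, v = 435.6·(+0.16821)/0.72413 + 234.8 = 335.9871
M1: Pc = R·M1+t = (-0.11687, +0.15853, +0.70228); u = 897.4·(-0.11687)/0.70228 + 310.7 = 161.3606, v = 435.6·(+0.15853)/0.70228 + 234.8 = 333.1302
M2: Pc = R·M2+t = (-0.12440, +0.04239, +0.71427); u = 897.4·(-0.12440)/0.71427 + 310.7 = 154.4053, v = 435.6·(+0.04239)/0.71427 + 234.8 = 260.6509
M3: Pc = R·M3+t = (-0.23893, +0.05207, +0.73612); u = 897.4·(-0.23893)/0.73612 + 310.7 = 19.4207, v = 435.6·(+0.05207)/0.73612 + 234.8 = 265.6132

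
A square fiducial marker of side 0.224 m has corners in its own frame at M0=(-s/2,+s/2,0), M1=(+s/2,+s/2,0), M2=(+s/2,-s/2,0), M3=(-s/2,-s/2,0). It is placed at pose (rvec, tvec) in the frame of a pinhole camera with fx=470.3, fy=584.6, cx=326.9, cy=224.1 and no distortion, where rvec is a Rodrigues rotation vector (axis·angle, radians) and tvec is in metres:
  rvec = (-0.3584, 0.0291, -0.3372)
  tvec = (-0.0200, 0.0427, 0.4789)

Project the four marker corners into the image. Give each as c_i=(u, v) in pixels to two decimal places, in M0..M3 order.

Intrinsics K: fx=470.3, fy=584.6, cx=326.9, cy=224.1
Marker side s = 0.224 m; corners in marker frame (Z=0):
  M0 = (-0.1120, +0.1120, 0)
  M1 = (+0.1120, +0.1120, 0)
  M2 = (+0.1120, -0.1120, 0)
  M3 = (-0.1120, -0.1120, 0)
rvec = (-0.3584, 0.0291, -0.3372), |rvec| = θ = 0.49295 rad = 28.244°
Rodrigues: sinθ=0.47323, 1−cosθ=0.11906; R = I + sinθ·[k]× + (1−cosθ)·[k]×²:
    [+0.94388 +0.31860 +0.08715]
    [-0.32882 +0.88135 +0.33925]
    [+0.03128 -0.34887 +0.93665]
t = (-0.0200, 0.0427, 0.4789) m
M0: Pc = R·M0+t = (-0.09003, +0.17824, +0.43632); u = 470.3·(-0.09003)/0.43632 + 326.9 = 229.8584, v = 584.6·(+0.17824)/0.43632 + 224.1 = 462.9106
M1: Pc = R·M1+t = (+0.12140, +0.10458, +0.44333); u = 470.3·(+0.12140)/0.44333 + 326.9 = 455.6823, v = 584.6·(+0.10458)/0.44333 + 224.1 = 362.0106
M2: Pc = R·M2+t = (+0.05003, -0.09284, +0.52148); u = 470.3·(+0.05003)/0.52148 + 326.9 = 372.0211, v = 584.6·(-0.09284)/0.52148 + 224.1 = 120.0226
M3: Pc = R·M3+t = (-0.16140, -0.01918, +0.51447); u = 470.3·(-0.16140)/0.51447 + 326.9 = 179.3598, v = 584.6·(-0.01918)/0.51447 + 224.1 = 202.3008

c0=(229.86, 462.91) c1=(455.68, 362.01) c2=(372.02, 120.02) c3=(179.36, 202.30)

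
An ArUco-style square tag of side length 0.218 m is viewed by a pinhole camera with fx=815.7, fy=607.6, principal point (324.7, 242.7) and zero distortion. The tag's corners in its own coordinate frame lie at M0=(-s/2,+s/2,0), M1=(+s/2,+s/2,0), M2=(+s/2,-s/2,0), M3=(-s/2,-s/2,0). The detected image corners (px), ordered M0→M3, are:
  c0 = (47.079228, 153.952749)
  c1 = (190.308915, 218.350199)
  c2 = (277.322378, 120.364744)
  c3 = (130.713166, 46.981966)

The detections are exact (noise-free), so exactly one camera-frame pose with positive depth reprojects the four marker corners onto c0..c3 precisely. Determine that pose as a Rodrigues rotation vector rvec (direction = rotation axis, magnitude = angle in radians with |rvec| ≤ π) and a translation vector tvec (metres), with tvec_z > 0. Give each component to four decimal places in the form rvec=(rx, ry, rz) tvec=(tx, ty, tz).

rvec=(0.3387, -0.1718, 0.5851) tvec=(-0.2134, -0.1859, 1.0706)

Intrinsics K: fx=815.7, fy=607.6, cx=324.7, cy=242.7
Marker side s = 0.218 m; corners in marker frame (Z=0):
  M0 = (-0.1090, +0.1090, 0)
  M1 = (+0.1090, +0.1090, 0)
  M2 = (+0.1090, -0.1090, 0)
  M3 = (-0.1090, -0.1090, 0)
Detected image corners:
  c0 = (47.079228, 153.952749) px
  c1 = (190.308915, 218.350199) px
  c2 = (277.322378, 120.364744) px
  c3 = (130.713166, 46.981966) px
Planar DLT: solve 8×8 A·h = b for H (H[2,2]=1):
  H  [+702.74235 -351.85192 +162.07958]
  H  [+347.38132 +502.77978 +137.17643]
  H  [+0.23663 +0.24629 +1.00000]
B = K⁻¹H; ‖b₁‖=0.934082, ‖b₂‖=0.934082; λ = 2/(‖b₁‖+‖b₂‖) = 1.070570, sign → tz>0 ⇒ λ=+1.070570
r₁ = λ·B[:,0] = (+0.82148,+0.51088,+0.25333); r₂ = λ·B[:,1] = (-0.56675,+0.78056,+0.26368)
r₃ = r₁×r₂ = (-0.06303,-0.36018,+0.93075); SVD([r₁ r₂ r₃]) → R = UVᵀ:
  R  [+0.82148 -0.56675 -0.06303]
  R  [+0.51088 +0.78056 -0.36018]
  R  [+0.25333 +0.26368 +0.93075]
t = (-0.21343, -0.18593, +1.07057) m
tr R = 2.532784; θ = arccos((tr R − 1)/2) = 0.697591 rad = 39.969°
axis k = ((R−Rᵀ)₃₂, (R−Rᵀ)₁₃, (R−Rᵀ)₂₁) / (2 sinθ) = (+0.485586, -0.246249, +0.838789)
rvec = θ·k = (+0.338741, -0.171781, +0.585132)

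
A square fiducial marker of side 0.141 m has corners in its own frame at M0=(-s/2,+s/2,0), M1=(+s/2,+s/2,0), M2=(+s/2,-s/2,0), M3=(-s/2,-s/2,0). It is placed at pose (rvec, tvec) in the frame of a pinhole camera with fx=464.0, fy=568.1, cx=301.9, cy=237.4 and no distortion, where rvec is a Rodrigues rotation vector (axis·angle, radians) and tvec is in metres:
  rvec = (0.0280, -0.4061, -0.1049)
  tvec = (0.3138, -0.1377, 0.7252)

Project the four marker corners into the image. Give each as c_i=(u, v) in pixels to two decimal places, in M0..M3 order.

c0=(471.50, 188.74) c1=(538.09, 180.92) c2=(531.83, 74.16) c3=(464.09, 73.53)

Intrinsics K: fx=464.0, fy=568.1, cx=301.9, cy=237.4
Marker side s = 0.141 m; corners in marker frame (Z=0):
  M0 = (-0.0705, +0.0705, 0)
  M1 = (+0.0705, +0.0705, 0)
  M2 = (+0.0705, -0.0705, 0)
  M3 = (-0.0705, -0.0705, 0)
rvec = (0.0280, -0.4061, -0.1049), |rvec| = θ = 0.42036 rad = 24.085°
Rodrigues: sinθ=0.40809, 1−cosθ=0.08706; R = I + sinθ·[k]× + (1−cosθ)·[k]×²:
    [+0.91333 +0.09624 -0.39569]
    [-0.10744 +0.99419 -0.00619]
    [+0.39280 +0.04817 +0.91836]
t = (0.3138, -0.1377, 0.7252) m
M0: Pc = R·M0+t = (+0.25620, -0.06003, +0.70090); u = 464.0·(+0.25620)/0.70090 + 301.9 = 471.5017, v = 568.1·(-0.06003)/0.70090 + 237.4 = 188.7402
M1: Pc = R·M1+t = (+0.38497, -0.07518, +0.75629); u = 464.0·(+0.38497)/0.75629 + 301.9 = 538.0904, v = 568.1·(-0.07518)/0.75629 + 237.4 = 180.9242
M2: Pc = R·M2+t = (+0.37140, -0.21537, +0.74950); u = 464.0·(+0.37140)/0.74950 + 301.9 = 531.8303, v = 568.1·(-0.21537)/0.74950 + 237.4 = 74.1585
M3: Pc = R·M3+t = (+0.24263, -0.20022, +0.69411); u = 464.0·(+0.24263)/0.69411 + 301.9 = 464.0906, v = 568.1·(-0.20022)/0.69411 + 237.4 = 73.5319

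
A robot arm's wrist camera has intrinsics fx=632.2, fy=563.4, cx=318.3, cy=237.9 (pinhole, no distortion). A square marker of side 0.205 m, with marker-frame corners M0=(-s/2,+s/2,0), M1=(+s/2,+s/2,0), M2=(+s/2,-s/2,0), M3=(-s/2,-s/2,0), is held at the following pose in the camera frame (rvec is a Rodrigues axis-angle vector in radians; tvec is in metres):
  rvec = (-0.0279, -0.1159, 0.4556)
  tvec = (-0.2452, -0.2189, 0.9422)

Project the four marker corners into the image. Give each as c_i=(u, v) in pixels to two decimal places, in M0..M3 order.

c0=(57.90, 133.23) c1=(185.77, 189.31) c2=(246.41, 81.67) c3=(121.41, 23.76)

Intrinsics K: fx=632.2, fy=563.4, cx=318.3, cy=237.9
Marker side s = 0.205 m; corners in marker frame (Z=0):
  M0 = (-0.1025, +0.1025, 0)
  M1 = (+0.1025, +0.1025, 0)
  M2 = (+0.1025, -0.1025, 0)
  M3 = (-0.1025, -0.1025, 0)
rvec = (-0.0279, -0.1159, 0.4556), |rvec| = θ = 0.47094 rad = 26.983°
Rodrigues: sinθ=0.45372, 1−cosθ=0.10886; R = I + sinθ·[k]× + (1−cosθ)·[k]×²:
    [+0.89153 -0.43736 -0.11790]
    [+0.44053 +0.89774 +0.00096]
    [+0.10542 -0.05280 +0.99302]
t = (-0.2452, -0.2189, 0.9422) m
M0: Pc = R·M0+t = (-0.38141, -0.17204, +0.92598); u = 632.2·(-0.38141)/0.92598 + 318.3 = 57.8979, v = 563.4·(-0.17204)/0.92598 + 237.9 = 133.2269
M1: Pc = R·M1+t = (-0.19865, -0.08173, +0.94759); u = 632.2·(-0.19865)/0.94759 + 318.3 = 185.7695, v = 563.4·(-0.08173)/0.94759 + 237.9 = 189.3082
M2: Pc = R·M2+t = (-0.10899, -0.26576, +0.95842); u = 632.2·(-0.10899)/0.95842 + 318.3 = 246.4074, v = 563.4·(-0.26576)/0.95842 + 237.9 = 81.6726
M3: Pc = R·M3+t = (-0.29175, -0.35607, +0.93681); u = 632.2·(-0.29175)/0.93681 + 318.3 = 121.4121, v = 563.4·(-0.35607)/0.93681 + 237.9 = 23.7561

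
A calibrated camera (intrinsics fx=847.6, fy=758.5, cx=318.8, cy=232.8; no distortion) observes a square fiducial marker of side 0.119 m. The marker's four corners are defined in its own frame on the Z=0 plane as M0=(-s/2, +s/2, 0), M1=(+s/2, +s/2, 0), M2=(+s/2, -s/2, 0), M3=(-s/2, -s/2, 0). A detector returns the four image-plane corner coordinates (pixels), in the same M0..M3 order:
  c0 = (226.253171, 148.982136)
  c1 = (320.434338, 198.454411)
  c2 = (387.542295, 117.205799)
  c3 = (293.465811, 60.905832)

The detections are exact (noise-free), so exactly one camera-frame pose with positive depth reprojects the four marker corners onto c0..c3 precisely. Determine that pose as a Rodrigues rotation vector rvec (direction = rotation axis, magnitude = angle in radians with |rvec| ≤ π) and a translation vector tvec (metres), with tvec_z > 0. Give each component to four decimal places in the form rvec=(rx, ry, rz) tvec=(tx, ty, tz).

rvec=(0.4096, -0.3274, 0.5670) tvec=(-0.0114, -0.1131, 0.8592)

Intrinsics K: fx=847.6, fy=758.5, cx=318.8, cy=232.8
Marker side s = 0.119 m; corners in marker frame (Z=0):
  M0 = (-0.0595, +0.0595, 0)
  M1 = (+0.0595, +0.0595, 0)
  M2 = (+0.0595, -0.0595, 0)
  M3 = (-0.0595, -0.0595, 0)
Detected image corners:
  c0 = (226.253171, 148.982136) px
  c1 = (320.434338, 198.454411) px
  c2 = (387.542295, 117.205799) px
  c3 = (293.465811, 60.905832) px
Planar DLT: solve 8×8 A·h = b for H (H[2,2]=1):
  H  [+936.12279 -463.68919 +307.59257]
  H  [+505.98199 +753.73698 +132.95707]
  H  [+0.47281 +0.32800 +1.00000]
B = K⁻¹H; ‖b₁‖=1.163872, ‖b₂‖=1.163872; λ = 2/(‖b₁‖+‖b₂‖) = 0.859201, sign → tz>0 ⇒ λ=+0.859201
r₁ = λ·B[:,0] = (+0.79614,+0.44848,+0.40624); r₂ = λ·B[:,1] = (-0.57603,+0.76731,+0.28182)
r₃ = r₁×r₂ = (-0.18532,-0.45837,+0.86922); SVD([r₁ r₂ r₃]) → R = UVᵀ:
  R  [+0.79614 -0.57603 -0.18532]
  R  [+0.44848 +0.76731 -0.45837]
  R  [+0.40624 +0.28182 +0.86922]
t = (-0.01136, -0.11310, +0.85920) m
tr R = 2.432677; θ = arccos((tr R − 1)/2) = 0.772256 rad = 44.247°
axis k = ((R−Rᵀ)₃₂, (R−Rᵀ)₁₃, (R−Rᵀ)₂₁) / (2 sinθ) = (+0.530409, -0.423902, +0.734148)
rvec = θ·k = (+0.409611, -0.327361, +0.566950)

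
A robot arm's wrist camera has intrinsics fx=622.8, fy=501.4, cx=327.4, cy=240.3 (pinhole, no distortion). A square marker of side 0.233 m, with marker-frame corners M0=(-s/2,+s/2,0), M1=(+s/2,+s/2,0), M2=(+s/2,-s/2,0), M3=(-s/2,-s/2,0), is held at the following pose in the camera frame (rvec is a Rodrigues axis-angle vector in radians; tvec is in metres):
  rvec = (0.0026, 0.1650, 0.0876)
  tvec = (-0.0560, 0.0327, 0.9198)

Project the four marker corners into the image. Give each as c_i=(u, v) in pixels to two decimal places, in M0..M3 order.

Intrinsics K: fx=622.8, fy=501.4, cx=327.4, cy=240.3
Marker side s = 0.233 m; corners in marker frame (Z=0):
  M0 = (-0.1165, +0.1165, 0)
  M1 = (+0.1165, +0.1165, 0)
  M2 = (+0.1165, -0.1165, 0)
  M3 = (-0.1165, -0.1165, 0)
rvec = (0.0026, 0.1650, 0.0876), |rvec| = θ = 0.18683 rad = 10.705°
Rodrigues: sinθ=0.18575, 1−cosθ=0.01740; R = I + sinθ·[k]× + (1−cosθ)·[k]×²:
    [+0.98260 -0.08688 +0.16416]
    [+0.08731 +0.99617 +0.00462]
    [-0.16393 +0.00979 +0.98642]
t = (-0.0560, 0.0327, 0.9198) m
M0: Pc = R·M0+t = (-0.18059, +0.13858, +0.94004); u = 622.8·(-0.18059)/0.94004 + 327.4 = 207.7516, v = 501.4·(+0.13858)/0.94004 + 240.3 = 314.2177
M1: Pc = R·M1+t = (+0.04835, +0.15892, +0.90184); u = 622.8·(+0.04835)/0.90184 + 327.4 = 360.7911, v = 501.4·(+0.15892)/0.90184 + 240.3 = 328.6579
M2: Pc = R·M2+t = (+0.06859, -0.07318, +0.89956); u = 622.8·(+0.06859)/0.89956 + 327.4 = 374.8904, v = 501.4·(-0.07318)/0.89956 + 240.3 = 199.5092
M3: Pc = R·M3+t = (-0.16035, -0.09352, +0.93776); u = 622.8·(-0.16035)/0.93776 + 327.4 = 220.9043, v = 501.4·(-0.09352)/0.93776 + 240.3 = 190.2941

c0=(207.75, 314.22) c1=(360.79, 328.66) c2=(374.89, 199.51) c3=(220.90, 190.29)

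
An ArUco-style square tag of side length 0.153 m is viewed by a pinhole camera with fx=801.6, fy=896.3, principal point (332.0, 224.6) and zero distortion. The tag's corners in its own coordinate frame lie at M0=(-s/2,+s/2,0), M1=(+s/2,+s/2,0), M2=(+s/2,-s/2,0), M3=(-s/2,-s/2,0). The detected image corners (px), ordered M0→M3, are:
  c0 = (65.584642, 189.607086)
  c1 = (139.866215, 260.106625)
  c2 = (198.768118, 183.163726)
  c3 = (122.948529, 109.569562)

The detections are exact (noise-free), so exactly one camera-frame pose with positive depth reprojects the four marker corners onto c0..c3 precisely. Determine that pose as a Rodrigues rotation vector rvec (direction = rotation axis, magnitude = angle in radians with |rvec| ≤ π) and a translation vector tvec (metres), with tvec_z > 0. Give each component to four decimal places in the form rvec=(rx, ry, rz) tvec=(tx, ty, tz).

Intrinsics K: fx=801.6, fy=896.3, cx=332.0, cy=224.6
Marker side s = 0.153 m; corners in marker frame (Z=0):
  M0 = (-0.0765, +0.0765, 0)
  M1 = (+0.0765, +0.0765, 0)
  M2 = (+0.0765, -0.0765, 0)
  M3 = (-0.0765, -0.0765, 0)
Detected image corners:
  c0 = (65.584642, 189.607086) px
  c1 = (139.866215, 260.106625) px
  c2 = (198.768118, 183.163726) px
  c3 = (122.948529, 109.569562) px
Planar DLT: solve 8×8 A·h = b for H (H[2,2]=1):
  H  [+500.83071 -354.29204 +131.58448]
  H  [+485.36110 +549.13056 +186.41404]
  H  [+0.07875 +0.19494 +1.00000]
B = K⁻¹H; ‖b₁‖=0.793174, ‖b₂‖=0.793174; λ = 2/(‖b₁‖+‖b₂‖) = 1.260757, sign → tz>0 ⇒ λ=+1.260757
r₁ = λ·B[:,0] = (+0.74658,+0.65784,+0.09929); r₂ = λ·B[:,1] = (-0.65902,+0.71083,+0.24577)
r₃ = r₁×r₂ = (+0.09110,-0.24892,+0.96423); SVD([r₁ r₂ r₃]) → R = UVᵀ:
  R  [+0.74658 -0.65902 +0.09110]
  R  [+0.65784 +0.71083 -0.24892]
  R  [+0.09929 +0.24577 +0.96423]
t = (-0.31521, -0.05371, +1.26076) m
tr R = 2.421645; θ = arccos((tr R − 1)/2) = 0.780129 rad = 44.698°
axis k = ((R−Rᵀ)₃₂, (R−Rᵀ)₁₃, (R−Rᵀ)₂₁) / (2 sinθ) = (+0.351663, -0.005818, +0.936109)
rvec = θ·k = (+0.274343, -0.004539, +0.730286)

rvec=(0.2743, -0.0045, 0.7303) tvec=(-0.3152, -0.0537, 1.2608)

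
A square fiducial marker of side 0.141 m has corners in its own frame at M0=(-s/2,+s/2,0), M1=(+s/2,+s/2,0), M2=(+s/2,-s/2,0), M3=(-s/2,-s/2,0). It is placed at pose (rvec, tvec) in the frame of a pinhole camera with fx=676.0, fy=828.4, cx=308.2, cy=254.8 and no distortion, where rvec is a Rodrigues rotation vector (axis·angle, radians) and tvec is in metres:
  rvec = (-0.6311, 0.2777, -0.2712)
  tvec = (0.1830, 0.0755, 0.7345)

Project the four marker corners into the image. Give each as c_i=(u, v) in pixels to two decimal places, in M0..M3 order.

c0=(432.24, 435.47) c1=(566.86, 385.03) c2=(517.41, 252.17) c3=(398.99, 301.17)

Intrinsics K: fx=676.0, fy=828.4, cx=308.2, cy=254.8
Marker side s = 0.141 m; corners in marker frame (Z=0):
  M0 = (-0.0705, +0.0705, 0)
  M1 = (+0.0705, +0.0705, 0)
  M2 = (+0.0705, -0.0705, 0)
  M3 = (-0.0705, -0.0705, 0)
rvec = (-0.6311, 0.2777, -0.2712), |rvec| = θ = 0.74091 rad = 42.451°
Rodrigues: sinθ=0.67496, 1−cosθ=0.26215; R = I + sinθ·[k]× + (1−cosθ)·[k]×²:
    [+0.92805 +0.16337 +0.33471]
    [-0.33075 +0.77468 +0.53896]
    [-0.17125 -0.61089 +0.77297]
t = (0.1830, 0.0755, 0.7345) m
M0: Pc = R·M0+t = (+0.12909, +0.15343, +0.70351); u = 676.0·(+0.12909)/0.70351 + 308.2 = 432.2427, v = 828.4·(+0.15343)/0.70351 + 254.8 = 435.4721
M1: Pc = R·M1+t = (+0.25994, +0.10680, +0.67936); u = 676.0·(+0.25994)/0.67936 + 308.2 = 566.8595, v = 828.4·(+0.10680)/0.67936 + 254.8 = 385.0264
M2: Pc = R·M2+t = (+0.23691, -0.00243, +0.76549); u = 676.0·(+0.23691)/0.76549 + 308.2 = 517.4128, v = 828.4·(-0.00243)/0.76549 + 254.8 = 252.1673
M3: Pc = R·M3+t = (+0.10606, +0.04420, +0.78964); u = 676.0·(+0.10606)/0.78964 + 308.2 = 398.9922, v = 828.4·(+0.04420)/0.78964 + 254.8 = 301.1729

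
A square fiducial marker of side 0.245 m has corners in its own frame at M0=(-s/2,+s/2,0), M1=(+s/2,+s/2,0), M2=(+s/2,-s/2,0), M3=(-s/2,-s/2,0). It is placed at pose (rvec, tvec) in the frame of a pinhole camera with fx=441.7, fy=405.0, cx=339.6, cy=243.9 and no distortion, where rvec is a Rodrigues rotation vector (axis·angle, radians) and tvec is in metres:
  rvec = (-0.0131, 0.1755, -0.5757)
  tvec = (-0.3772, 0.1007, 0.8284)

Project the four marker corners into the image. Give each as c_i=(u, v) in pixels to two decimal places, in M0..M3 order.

Intrinsics K: fx=441.7, fy=405.0, cx=339.6, cy=243.9
Marker side s = 0.245 m; corners in marker frame (Z=0):
  M0 = (-0.1225, +0.1225, 0)
  M1 = (+0.1225, +0.1225, 0)
  M2 = (+0.1225, -0.1225, 0)
  M3 = (-0.1225, -0.1225, 0)
rvec = (-0.0131, 0.1755, -0.5757), |rvec| = θ = 0.60200 rad = 34.492°
Rodrigues: sinθ=0.56629, 1−cosθ=0.17579; R = I + sinθ·[k]× + (1−cosθ)·[k]×²:
    [+0.82429 +0.54044 +0.16875]
    [-0.54267 +0.83915 -0.03669]
    [-0.16143 -0.06133 +0.98498]
t = (-0.3772, 0.1007, 0.8284) m
M0: Pc = R·M0+t = (-0.41197, +0.26997, +0.84066); u = 441.7·(-0.41197)/0.84066 + 339.6 = 123.1421, v = 405.0·(+0.26997)/0.84066 + 243.9 = 373.9626
M1: Pc = R·M1+t = (-0.21002, +0.13702, +0.80111); u = 441.7·(-0.21002)/0.80111 + 339.6 = 223.8029, v = 405.0·(+0.13702)/0.80111 + 243.9 = 313.1695
M2: Pc = R·M2+t = (-0.34243, -0.06857, +0.81614); u = 441.7·(-0.34243)/0.81614 + 339.6 = 154.2753, v = 405.0·(-0.06857)/0.81614 + 243.9 = 209.8718
M3: Pc = R·M3+t = (-0.54438, +0.06438, +0.85569); u = 441.7·(-0.54438)/0.85569 + 339.6 = 58.5958, v = 405.0·(+0.06438)/0.85569 + 243.9 = 274.3719

c0=(123.14, 373.96) c1=(223.80, 313.17) c2=(154.28, 209.87) c3=(58.60, 274.37)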